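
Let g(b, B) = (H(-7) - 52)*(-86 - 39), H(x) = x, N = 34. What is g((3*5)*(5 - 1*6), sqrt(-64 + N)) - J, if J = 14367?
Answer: -6992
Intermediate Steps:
g(b, B) = 7375 (g(b, B) = (-7 - 52)*(-86 - 39) = -59*(-125) = 7375)
g((3*5)*(5 - 1*6), sqrt(-64 + N)) - J = 7375 - 1*14367 = 7375 - 14367 = -6992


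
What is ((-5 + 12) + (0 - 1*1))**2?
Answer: 36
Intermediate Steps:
((-5 + 12) + (0 - 1*1))**2 = (7 + (0 - 1))**2 = (7 - 1)**2 = 6**2 = 36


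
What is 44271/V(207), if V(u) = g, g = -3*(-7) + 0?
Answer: 14757/7 ≈ 2108.1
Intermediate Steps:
g = 21 (g = 21 + 0 = 21)
V(u) = 21
44271/V(207) = 44271/21 = 44271*(1/21) = 14757/7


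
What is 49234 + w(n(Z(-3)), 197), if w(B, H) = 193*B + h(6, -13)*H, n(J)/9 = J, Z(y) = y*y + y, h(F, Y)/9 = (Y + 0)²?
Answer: 359293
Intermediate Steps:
h(F, Y) = 9*Y² (h(F, Y) = 9*(Y + 0)² = 9*Y²)
Z(y) = y + y² (Z(y) = y² + y = y + y²)
n(J) = 9*J
w(B, H) = 193*B + 1521*H (w(B, H) = 193*B + (9*(-13)²)*H = 193*B + (9*169)*H = 193*B + 1521*H)
49234 + w(n(Z(-3)), 197) = 49234 + (193*(9*(-3*(1 - 3))) + 1521*197) = 49234 + (193*(9*(-3*(-2))) + 299637) = 49234 + (193*(9*6) + 299637) = 49234 + (193*54 + 299637) = 49234 + (10422 + 299637) = 49234 + 310059 = 359293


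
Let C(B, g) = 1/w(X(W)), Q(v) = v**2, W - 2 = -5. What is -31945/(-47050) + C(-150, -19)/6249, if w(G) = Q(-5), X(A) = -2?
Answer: 199626187/294015450 ≈ 0.67896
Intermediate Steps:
W = -3 (W = 2 - 5 = -3)
w(G) = 25 (w(G) = (-5)**2 = 25)
C(B, g) = 1/25
-31945/(-47050) + C(-150, -19)/6249 = -31945/(-47050) + (1/25)/6249 = -31945*(-1/47050) + (1/25)*(1/6249) = 6389/9410 + 1/156225 = 199626187/294015450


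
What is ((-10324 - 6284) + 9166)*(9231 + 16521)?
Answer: -191646384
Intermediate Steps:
((-10324 - 6284) + 9166)*(9231 + 16521) = (-16608 + 9166)*25752 = -7442*25752 = -191646384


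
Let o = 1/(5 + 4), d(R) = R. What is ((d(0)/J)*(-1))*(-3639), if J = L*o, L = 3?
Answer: 0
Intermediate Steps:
o = ⅑ (o = 1/9 = ⅑ ≈ 0.11111)
J = ⅓ (J = 3*(⅑) = ⅓ ≈ 0.33333)
((d(0)/J)*(-1))*(-3639) = ((0/(⅓))*(-1))*(-3639) = ((0*3)*(-1))*(-3639) = (0*(-1))*(-3639) = 0*(-3639) = 0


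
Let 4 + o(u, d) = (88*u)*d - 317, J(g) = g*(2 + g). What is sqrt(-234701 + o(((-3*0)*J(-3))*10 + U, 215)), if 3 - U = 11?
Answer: I*sqrt(386382) ≈ 621.6*I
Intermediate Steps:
U = -8 (U = 3 - 1*11 = 3 - 11 = -8)
o(u, d) = -321 + 88*d*u (o(u, d) = -4 + ((88*u)*d - 317) = -4 + (88*d*u - 317) = -4 + (-317 + 88*d*u) = -321 + 88*d*u)
sqrt(-234701 + o(((-3*0)*J(-3))*10 + U, 215)) = sqrt(-234701 + (-321 + 88*215*(((-3*0)*(-3*(2 - 3)))*10 - 8))) = sqrt(-234701 + (-321 + 88*215*((0*(-3*(-1)))*10 - 8))) = sqrt(-234701 + (-321 + 88*215*((0*3)*10 - 8))) = sqrt(-234701 + (-321 + 88*215*(0*10 - 8))) = sqrt(-234701 + (-321 + 88*215*(0 - 8))) = sqrt(-234701 + (-321 + 88*215*(-8))) = sqrt(-234701 + (-321 - 151360)) = sqrt(-234701 - 151681) = sqrt(-386382) = I*sqrt(386382)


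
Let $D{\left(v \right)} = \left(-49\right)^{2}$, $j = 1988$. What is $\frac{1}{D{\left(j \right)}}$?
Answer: $\frac{1}{2401} \approx 0.00041649$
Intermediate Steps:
$D{\left(v \right)} = 2401$
$\frac{1}{D{\left(j \right)}} = \frac{1}{2401}$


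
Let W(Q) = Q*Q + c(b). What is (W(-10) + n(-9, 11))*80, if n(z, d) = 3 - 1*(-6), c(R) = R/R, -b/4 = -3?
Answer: 8800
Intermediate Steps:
b = 12 (b = -4*(-3) = 12)
c(R) = 1
n(z, d) = 9 (n(z, d) = 3 + 6 = 9)
W(Q) = 1 + Q² (W(Q) = Q*Q + 1 = Q² + 1 = 1 + Q²)
(W(-10) + n(-9, 11))*80 = ((1 + (-10)²) + 9)*80 = ((1 + 100) + 9)*80 = (101 + 9)*80 = 110*80 = 8800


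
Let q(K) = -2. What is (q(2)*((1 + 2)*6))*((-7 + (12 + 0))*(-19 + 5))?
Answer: 2520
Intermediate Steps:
(q(2)*((1 + 2)*6))*((-7 + (12 + 0))*(-19 + 5)) = (-2*(1 + 2)*6)*((-7 + (12 + 0))*(-19 + 5)) = (-6*6)*((-7 + 12)*(-14)) = (-2*18)*(5*(-14)) = -36*(-70) = 2520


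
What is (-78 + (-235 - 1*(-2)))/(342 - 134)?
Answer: -311/208 ≈ -1.4952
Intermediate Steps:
(-78 + (-235 - 1*(-2)))/(342 - 134) = (-78 + (-235 + 2))/208 = (-78 - 233)*(1/208) = -311*1/208 = -311/208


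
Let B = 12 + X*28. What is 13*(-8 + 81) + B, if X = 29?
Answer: 1773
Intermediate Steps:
B = 824 (B = 12 + 29*28 = 12 + 812 = 824)
13*(-8 + 81) + B = 13*(-8 + 81) + 824 = 13*73 + 824 = 949 + 824 = 1773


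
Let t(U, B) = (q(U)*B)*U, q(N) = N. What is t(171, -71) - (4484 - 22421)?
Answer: -2058174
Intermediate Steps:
t(U, B) = B*U**2 (t(U, B) = (U*B)*U = (B*U)*U = B*U**2)
t(171, -71) - (4484 - 22421) = -71*171**2 - (4484 - 22421) = -71*29241 - 1*(-17937) = -2076111 + 17937 = -2058174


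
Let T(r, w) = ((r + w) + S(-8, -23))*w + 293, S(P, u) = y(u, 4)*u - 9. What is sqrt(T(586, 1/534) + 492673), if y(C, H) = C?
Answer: sqrt(140572803301)/534 ≈ 702.12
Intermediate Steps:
S(P, u) = -9 + u**2 (S(P, u) = u*u - 9 = u**2 - 9 = -9 + u**2)
T(r, w) = 293 + w*(520 + r + w) (T(r, w) = ((r + w) + (-9 + (-23)**2))*w + 293 = ((r + w) + (-9 + 529))*w + 293 = ((r + w) + 520)*w + 293 = (520 + r + w)*w + 293 = w*(520 + r + w) + 293 = 293 + w*(520 + r + w))
sqrt(T(586, 1/534) + 492673) = sqrt((293 + (1/534)**2 + 520/534 + 586/534) + 492673) = sqrt((293 + (1/534)**2 + 520*(1/534) + 586*(1/534)) + 492673) = sqrt((293 + 1/285156 + 260/267 + 293/267) + 492673) = sqrt(84141313/285156 + 492673) = sqrt(140572803301/285156) = sqrt(140572803301)/534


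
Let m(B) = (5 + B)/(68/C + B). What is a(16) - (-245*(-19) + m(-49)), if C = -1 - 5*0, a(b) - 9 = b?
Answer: -541754/117 ≈ -4630.4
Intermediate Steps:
a(b) = 9 + b
C = -1 (C = -1 + 0 = -1)
m(B) = (5 + B)/(-68 + B) (m(B) = (5 + B)/(68/(-1) + B) = (5 + B)/(68*(-1) + B) = (5 + B)/(-68 + B))
a(16) - (-245*(-19) + m(-49)) = (9 + 16) - (-245*(-19) + (5 - 49)/(-68 - 49)) = 25 - (4655 - 44/(-117)) = 25 - (4655 - 1/117*(-44)) = 25 - (4655 + 44/117) = 25 - 1*544679/117 = 25 - 544679/117 = -541754/117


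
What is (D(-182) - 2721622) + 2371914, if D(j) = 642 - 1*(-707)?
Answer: -348359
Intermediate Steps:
D(j) = 1349 (D(j) = 642 + 707 = 1349)
(D(-182) - 2721622) + 2371914 = (1349 - 2721622) + 2371914 = -2720273 + 2371914 = -348359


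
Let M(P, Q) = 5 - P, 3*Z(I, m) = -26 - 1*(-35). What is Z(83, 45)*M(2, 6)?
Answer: 9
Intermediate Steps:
Z(I, m) = 3 (Z(I, m) = (-26 - 1*(-35))/3 = (-26 + 35)/3 = (1/3)*9 = 3)
Z(83, 45)*M(2, 6) = 3*(5 - 1*2) = 3*(5 - 2) = 3*3 = 9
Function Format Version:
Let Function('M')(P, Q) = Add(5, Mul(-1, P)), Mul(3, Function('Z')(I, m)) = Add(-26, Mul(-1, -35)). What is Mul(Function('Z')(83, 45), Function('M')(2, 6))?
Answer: 9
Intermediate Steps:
Function('Z')(I, m) = 3 (Function('Z')(I, m) = Mul(Rational(1, 3), Add(-26, Mul(-1, -35))) = Mul(Rational(1, 3), Add(-26, 35)) = Mul(Rational(1, 3), 9) = 3)
Mul(Function('Z')(83, 45), Function('M')(2, 6)) = Mul(3, Add(5, Mul(-1, 2))) = Mul(3, Add(5, -2)) = Mul(3, 3) = 9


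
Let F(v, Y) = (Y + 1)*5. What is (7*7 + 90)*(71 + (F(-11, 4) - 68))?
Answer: 3892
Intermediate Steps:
F(v, Y) = 5 + 5*Y (F(v, Y) = (1 + Y)*5 = 5 + 5*Y)
(7*7 + 90)*(71 + (F(-11, 4) - 68)) = (7*7 + 90)*(71 + ((5 + 5*4) - 68)) = (49 + 90)*(71 + ((5 + 20) - 68)) = 139*(71 + (25 - 68)) = 139*(71 - 43) = 139*28 = 3892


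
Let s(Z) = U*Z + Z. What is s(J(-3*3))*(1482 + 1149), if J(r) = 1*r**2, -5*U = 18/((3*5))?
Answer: 4049109/25 ≈ 1.6196e+5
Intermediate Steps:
U = -6/25 (U = -18/(5*(3*5)) = -18/(5*15) = -1/5*6/5 = -6/25 ≈ -0.24000)
J(r) = r**2
s(Z) = 19*Z/25 (s(Z) = -6*Z/25 + Z = 19*Z/25)
s(J(-3*3))*(1482 + 1149) = (19*(-3*3)**2/25)*(1482 + 1149) = ((19/25)*(-9)**2)*2631 = ((19/25)*81)*2631 = (1539/25)*2631 = 4049109/25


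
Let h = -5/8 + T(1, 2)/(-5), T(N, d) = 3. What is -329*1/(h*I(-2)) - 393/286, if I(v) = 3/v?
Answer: -1083613/6006 ≈ -180.42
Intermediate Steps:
h = -49/40 (h = -5/8 + 3/(-5) = -5*1/8 + 3*(-1/5) = -5/8 - 3/5 = -49/40 ≈ -1.2250)
-329*1/(h*I(-2)) - 393/286 = -329/((-147/(40*(-2)))) - 393/286 = -329/((-147*(-1)/(40*2))) - 393*1/286 = -329/((-49/40*(-3/2))) - 393/286 = -329/147/80 - 393/286 = -329*80/147 - 393/286 = -3760/21 - 393/286 = -1083613/6006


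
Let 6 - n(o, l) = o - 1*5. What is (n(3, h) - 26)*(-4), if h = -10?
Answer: 72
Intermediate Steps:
n(o, l) = 11 - o (n(o, l) = 6 - (o - 1*5) = 6 - (o - 5) = 6 - (-5 + o) = 6 + (5 - o) = 11 - o)
(n(3, h) - 26)*(-4) = ((11 - 1*3) - 26)*(-4) = ((11 - 3) - 26)*(-4) = (8 - 26)*(-4) = -18*(-4) = 72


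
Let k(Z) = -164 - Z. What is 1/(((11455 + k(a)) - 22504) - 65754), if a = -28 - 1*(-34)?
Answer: -1/76973 ≈ -1.2992e-5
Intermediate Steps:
a = 6 (a = -28 + 34 = 6)
1/(((11455 + k(a)) - 22504) - 65754) = 1/(((11455 + (-164 - 1*6)) - 22504) - 65754) = 1/(((11455 + (-164 - 6)) - 22504) - 65754) = 1/(((11455 - 170) - 22504) - 65754) = 1/((11285 - 22504) - 65754) = 1/(-11219 - 65754) = 1/(-76973) = -1/76973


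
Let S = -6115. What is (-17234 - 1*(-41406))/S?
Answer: -24172/6115 ≈ -3.9529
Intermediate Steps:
(-17234 - 1*(-41406))/S = (-17234 - 1*(-41406))/(-6115) = (-17234 + 41406)*(-1/6115) = 24172*(-1/6115) = -24172/6115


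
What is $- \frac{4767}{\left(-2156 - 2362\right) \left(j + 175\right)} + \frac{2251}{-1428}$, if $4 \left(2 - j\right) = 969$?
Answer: $- \frac{148977989}{93549708} \approx -1.5925$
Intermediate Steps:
$j = - \frac{961}{4}$ ($j = 2 - \frac{969}{4} = - \frac{961}{4} \approx -240.25$)
$- \frac{4767}{\left(-2156 - 2362\right) \left(j + 175\right)} + \frac{2251}{-1428} = - \frac{4767}{\left(-2156 - 2362\right) \left(- \frac{961}{4} + 175\right)} + \frac{2251}{-1428} = - \frac{4767}{\left(-4518\right) \left(- \frac{261}{4}\right)} + 2251 \left(- \frac{1}{1428}\right) = - \frac{4767}{\frac{589599}{2}} - \frac{2251}{1428} = \left(-4767\right) \frac{2}{589599} - \frac{2251}{1428} = - \frac{3178}{196533} - \frac{2251}{1428} = - \frac{148977989}{93549708}$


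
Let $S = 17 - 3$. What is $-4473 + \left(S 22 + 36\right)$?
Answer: $-4129$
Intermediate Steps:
$S = 14$
$-4473 + \left(S 22 + 36\right) = -4473 + \left(14 \cdot 22 + 36\right) = -4473 + \left(308 + 36\right) = -4473 + 344 = -4129$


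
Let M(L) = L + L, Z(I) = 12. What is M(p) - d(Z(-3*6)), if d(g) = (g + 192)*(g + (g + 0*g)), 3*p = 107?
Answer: -14474/3 ≈ -4824.7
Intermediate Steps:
p = 107/3 (p = (⅓)*107 = 107/3 ≈ 35.667)
M(L) = 2*L
d(g) = 2*g*(192 + g) (d(g) = (192 + g)*(g + (g + 0)) = (192 + g)*(g + g) = (192 + g)*(2*g) = 2*g*(192 + g))
M(p) - d(Z(-3*6)) = 2*(107/3) - 2*12*(192 + 12) = 214/3 - 2*12*204 = 214/3 - 1*4896 = 214/3 - 4896 = -14474/3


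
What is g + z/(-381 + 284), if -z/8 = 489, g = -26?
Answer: 1390/97 ≈ 14.330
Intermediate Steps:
z = -3912 (z = -8*489 = -3912)
g + z/(-381 + 284) = -26 - 3912/(-381 + 284) = -26 - 3912/(-97) = -26 - 1/97*(-3912) = -26 + 3912/97 = 1390/97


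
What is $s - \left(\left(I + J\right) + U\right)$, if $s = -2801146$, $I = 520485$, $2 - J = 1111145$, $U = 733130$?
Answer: $-2943618$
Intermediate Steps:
$J = -1111143$ ($J = 2 - 1111145 = -1111143$)
$s - \left(\left(I + J\right) + U\right) = -2801146 - \left(\left(520485 - 1111143\right) + 733130\right) = -2801146 - \left(-590658 + 733130\right) = -2801146 - 142472 = -2943618$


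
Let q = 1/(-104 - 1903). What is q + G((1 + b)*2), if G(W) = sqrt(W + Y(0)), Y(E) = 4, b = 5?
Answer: 8027/2007 ≈ 3.9995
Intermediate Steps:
q = -1/2007 (q = 1/(-2007) = -1/2007 ≈ -0.00049826)
G(W) = sqrt(4 + W) (G(W) = sqrt(W + 4) = sqrt(4 + W))
q + G((1 + b)*2) = -1/2007 + sqrt(4 + (1 + 5)*2) = -1/2007 + sqrt(4 + 6*2) = -1/2007 + sqrt(4 + 12) = -1/2007 + sqrt(16) = -1/2007 + 4 = 8027/2007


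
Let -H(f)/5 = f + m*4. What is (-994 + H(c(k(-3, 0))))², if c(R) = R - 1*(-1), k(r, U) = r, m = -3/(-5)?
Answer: 992016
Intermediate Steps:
m = ⅗ (m = -3*(-⅕) = ⅗ ≈ 0.60000)
c(R) = 1 + R (c(R) = R + 1 = 1 + R)
H(f) = -12 - 5*f (H(f) = -5*(f + (⅗)*4) = -5*(f + 12/5) = -5*(12/5 + f) = -12 - 5*f)
(-994 + H(c(k(-3, 0))))² = (-994 + (-12 - 5*(1 - 3)))² = (-994 + (-12 - 5*(-2)))² = (-994 + (-12 + 10))² = (-994 - 2)² = (-996)² = 992016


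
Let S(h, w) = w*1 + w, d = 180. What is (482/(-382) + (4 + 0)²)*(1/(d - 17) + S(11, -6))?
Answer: -5503325/31133 ≈ -176.77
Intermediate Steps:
S(h, w) = 2*w (S(h, w) = w + w = 2*w)
(482/(-382) + (4 + 0)²)*(1/(d - 17) + S(11, -6)) = (482/(-382) + (4 + 0)²)*(1/(180 - 17) + 2*(-6)) = (482*(-1/382) + 4²)*(1/163 - 12) = (-241/191 + 16)*(1/163 - 12) = (2815/191)*(-1955/163) = -5503325/31133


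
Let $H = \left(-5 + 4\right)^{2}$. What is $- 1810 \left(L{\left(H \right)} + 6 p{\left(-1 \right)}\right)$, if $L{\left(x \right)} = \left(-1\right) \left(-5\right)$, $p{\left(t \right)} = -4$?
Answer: $34390$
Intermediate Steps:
$H = 1$ ($H = \left(-1\right)^{2} = 1$)
$L{\left(x \right)} = 5$
$- 1810 \left(L{\left(H \right)} + 6 p{\left(-1 \right)}\right) = - 1810 \left(5 + 6 \left(-4\right)\right) = - 1810 \left(5 - 24\right) = \left(-1810\right) \left(-19\right) = 34390$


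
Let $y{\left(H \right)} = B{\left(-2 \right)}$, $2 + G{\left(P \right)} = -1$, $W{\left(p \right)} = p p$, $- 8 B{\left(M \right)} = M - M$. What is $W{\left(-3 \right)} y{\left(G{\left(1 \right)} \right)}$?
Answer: $0$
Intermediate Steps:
$B{\left(M \right)} = 0$ ($B{\left(M \right)} = - \frac{M - M}{8} = \left(- \frac{1}{8}\right) 0 = 0$)
$W{\left(p \right)} = p^{2}$
$G{\left(P \right)} = -3$ ($G{\left(P \right)} = -2 - 1 = -3$)
$y{\left(H \right)} = 0$
$W{\left(-3 \right)} y{\left(G{\left(1 \right)} \right)} = \left(-3\right)^{2} \cdot 0 = 9 \cdot 0 = 0$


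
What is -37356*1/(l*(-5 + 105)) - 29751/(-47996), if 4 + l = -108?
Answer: 132884361/33597200 ≈ 3.9552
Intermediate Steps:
l = -112 (l = -4 - 108 = -112)
-37356*1/(l*(-5 + 105)) - 29751/(-47996) = -37356*(-1/(112*(-5 + 105))) - 29751/(-47996) = -37356/((-112*100)) - 29751*(-1/47996) = -37356/(-11200) + 29751/47996 = -37356*(-1/11200) + 29751/47996 = 9339/2800 + 29751/47996 = 132884361/33597200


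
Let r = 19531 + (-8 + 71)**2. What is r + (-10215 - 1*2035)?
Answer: 11250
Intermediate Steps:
r = 23500 (r = 19531 + 63**2 = 19531 + 3969 = 23500)
r + (-10215 - 1*2035) = 23500 + (-10215 - 1*2035) = 23500 + (-10215 - 2035) = 23500 - 12250 = 11250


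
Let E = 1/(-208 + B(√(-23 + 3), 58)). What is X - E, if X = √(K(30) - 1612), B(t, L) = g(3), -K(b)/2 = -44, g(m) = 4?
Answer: 1/204 + 2*I*√381 ≈ 0.004902 + 39.038*I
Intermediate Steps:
K(b) = 88 (K(b) = -2*(-44) = 88)
B(t, L) = 4
E = -1/204 (E = 1/(-208 + 4) = 1/(-204) = -1/204 ≈ -0.0049020)
X = 2*I*√381 (X = √(88 - 1612) = √(-1524) = 2*I*√381 ≈ 39.038*I)
X - E = 2*I*√381 - 1*(-1/204) = 2*I*√381 + 1/204 = 1/204 + 2*I*√381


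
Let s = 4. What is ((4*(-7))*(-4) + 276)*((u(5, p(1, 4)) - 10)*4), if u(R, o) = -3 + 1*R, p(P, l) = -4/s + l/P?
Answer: -12416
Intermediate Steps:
p(P, l) = -1 + l/P (p(P, l) = -4/4 + l/P = -4*¼ + l/P = -1 + l/P)
u(R, o) = -3 + R
((4*(-7))*(-4) + 276)*((u(5, p(1, 4)) - 10)*4) = ((4*(-7))*(-4) + 276)*(((-3 + 5) - 10)*4) = (-28*(-4) + 276)*((2 - 10)*4) = (112 + 276)*(-8*4) = 388*(-32) = -12416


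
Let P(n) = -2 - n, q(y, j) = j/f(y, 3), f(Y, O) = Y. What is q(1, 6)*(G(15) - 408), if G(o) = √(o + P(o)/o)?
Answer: -2448 + 8*√195/5 ≈ -2425.7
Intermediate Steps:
q(y, j) = j/y
G(o) = √(o + (-2 - o)/o)
q(1, 6)*(G(15) - 408) = (6/1)*(√(-1 + 15 - 2/15) - 408) = (6*1)*(√(-1 + 15 - 2*1/15) - 408) = 6*(√(-1 + 15 - 2/15) - 408) = 6*(√(208/15) - 408) = 6*(4*√195/15 - 408) = 6*(-408 + 4*√195/15) = -2448 + 8*√195/5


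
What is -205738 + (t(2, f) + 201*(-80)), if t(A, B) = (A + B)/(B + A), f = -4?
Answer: -221817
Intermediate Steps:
t(A, B) = 1 (t(A, B) = (A + B)/(A + B) = 1)
-205738 + (t(2, f) + 201*(-80)) = -205738 + (1 + 201*(-80)) = -205738 + (1 - 16080) = -205738 - 16079 = -221817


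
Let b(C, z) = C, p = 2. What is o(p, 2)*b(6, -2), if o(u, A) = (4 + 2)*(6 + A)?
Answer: 288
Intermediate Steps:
o(u, A) = 36 + 6*A (o(u, A) = 6*(6 + A) = 36 + 6*A)
o(p, 2)*b(6, -2) = (36 + 6*2)*6 = (36 + 12)*6 = 48*6 = 288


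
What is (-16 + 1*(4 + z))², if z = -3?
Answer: 225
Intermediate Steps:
(-16 + 1*(4 + z))² = (-16 + 1*(4 - 3))² = (-16 + 1*1)² = (-16 + 1)² = (-15)² = 225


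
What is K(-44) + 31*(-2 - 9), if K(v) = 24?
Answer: -317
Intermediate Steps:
K(-44) + 31*(-2 - 9) = 24 + 31*(-2 - 9) = 24 + 31*(-11) = 24 - 341 = -317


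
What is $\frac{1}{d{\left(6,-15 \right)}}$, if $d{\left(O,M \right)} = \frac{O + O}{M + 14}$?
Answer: $- \frac{1}{12} \approx -0.083333$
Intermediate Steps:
$d{\left(O,M \right)} = \frac{2 O}{14 + M}$
$\frac{1}{d{\left(6,-15 \right)}} = \frac{1}{2 \cdot 6 \frac{1}{14 - 15}} = \frac{1}{2 \cdot 6 \frac{1}{-1}} = \frac{1}{2 \cdot 6 \left(-1\right)} = \frac{1}{-12} = - \frac{1}{12}$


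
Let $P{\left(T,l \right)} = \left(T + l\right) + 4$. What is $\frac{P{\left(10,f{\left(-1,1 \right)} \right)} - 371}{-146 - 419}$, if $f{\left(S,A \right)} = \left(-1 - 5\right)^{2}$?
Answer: $\frac{321}{565} \approx 0.56814$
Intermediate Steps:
$f{\left(S,A \right)} = 36$ ($f{\left(S,A \right)} = \left(-6\right)^{2} = 36$)
$P{\left(T,l \right)} = 4 + T + l$
$\frac{P{\left(10,f{\left(-1,1 \right)} \right)} - 371}{-146 - 419} = \frac{\left(4 + 10 + 36\right) - 371}{-146 - 419} = \frac{50 - 371}{-565} = \left(-321\right) \left(- \frac{1}{565}\right) = \frac{321}{565}$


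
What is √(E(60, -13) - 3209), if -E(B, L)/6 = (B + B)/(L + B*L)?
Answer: I*√2017405481/793 ≈ 56.64*I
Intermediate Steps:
E(B, L) = -12*B/(L + B*L) (E(B, L) = -6*(B + B)/(L + B*L) = -6*2*B/(L + B*L) = -12*B/(L + B*L))
√(E(60, -13) - 3209) = √(-12*60/(-13*(1 + 60)) - 3209) = √(-12*60*(-1/13)/61 - 3209) = √(-12*60*(-1/13)*1/61 - 3209) = √(720/793 - 3209) = √(-2544017/793) = I*√2017405481/793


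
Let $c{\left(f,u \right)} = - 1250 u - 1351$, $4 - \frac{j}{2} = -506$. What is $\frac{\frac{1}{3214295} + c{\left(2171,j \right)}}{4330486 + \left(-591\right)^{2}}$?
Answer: $- \frac{4102568637544}{15042151669265} \approx -0.27274$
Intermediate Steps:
$j = 1020$ ($j = 8 - -1012 = 8 + 1012 = 1020$)
$c{\left(f,u \right)} = -1351 - 1250 u$
$\frac{\frac{1}{3214295} + c{\left(2171,j \right)}}{4330486 + \left(-591\right)^{2}} = \frac{\frac{1}{3214295} - 1276351}{4330486 + \left(-591\right)^{2}} = \frac{\frac{1}{3214295} - 1276351}{4330486 + 349281} = \frac{\frac{1}{3214295} - 1276351}{4679767} = \left(- \frac{4102568637544}{3214295}\right) \frac{1}{4679767} = - \frac{4102568637544}{15042151669265}$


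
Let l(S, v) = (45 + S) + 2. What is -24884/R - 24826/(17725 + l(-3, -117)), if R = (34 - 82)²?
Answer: -41613575/3411648 ≈ -12.197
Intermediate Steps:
l(S, v) = 47 + S
R = 2304 (R = (-48)² = 2304)
-24884/R - 24826/(17725 + l(-3, -117)) = -24884/2304 - 24826/(17725 + (47 - 3)) = -24884*1/2304 - 24826/(17725 + 44) = -6221/576 - 24826/17769 = -41613575/3411648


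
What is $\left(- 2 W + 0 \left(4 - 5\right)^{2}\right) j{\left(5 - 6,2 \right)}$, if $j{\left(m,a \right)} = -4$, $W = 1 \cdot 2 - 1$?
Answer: $8$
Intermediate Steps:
$W = 1$ ($W = 2 - 1 = 1$)
$\left(- 2 W + 0 \left(4 - 5\right)^{2}\right) j{\left(5 - 6,2 \right)} = \left(\left(-2\right) 1 + 0 \left(4 - 5\right)^{2}\right) \left(-4\right) = \left(-2 + 0 \left(-1\right)^{2}\right) \left(-4\right) = \left(-2 + 0 \cdot 1\right) \left(-4\right) = \left(-2 + 0\right) \left(-4\right) = \left(-2\right) \left(-4\right) = 8$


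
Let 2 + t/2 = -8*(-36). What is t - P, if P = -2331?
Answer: 2903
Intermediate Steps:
t = 572 (t = -4 + 2*(-8*(-36)) = -4 + 2*288 = -4 + 576 = 572)
t - P = 572 - 1*(-2331) = 572 + 2331 = 2903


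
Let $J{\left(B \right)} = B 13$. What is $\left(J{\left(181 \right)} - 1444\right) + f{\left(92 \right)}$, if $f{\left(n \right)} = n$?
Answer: $1001$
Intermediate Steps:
$J{\left(B \right)} = 13 B$
$\left(J{\left(181 \right)} - 1444\right) + f{\left(92 \right)} = \left(13 \cdot 181 - 1444\right) + 92 = \left(2353 - 1444\right) + 92 = 909 + 92 = 1001$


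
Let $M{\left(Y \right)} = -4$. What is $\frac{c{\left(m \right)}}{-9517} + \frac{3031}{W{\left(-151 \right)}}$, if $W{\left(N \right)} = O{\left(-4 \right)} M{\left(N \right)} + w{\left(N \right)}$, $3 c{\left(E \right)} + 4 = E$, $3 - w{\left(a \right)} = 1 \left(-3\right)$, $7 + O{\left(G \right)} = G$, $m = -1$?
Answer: $\frac{86538331}{1427550} \approx 60.62$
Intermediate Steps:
$O{\left(G \right)} = -7 + G$
$w{\left(a \right)} = 6$ ($w{\left(a \right)} = 3 - 1 \left(-3\right) = 3 - -3 = 3 + 3 = 6$)
$c{\left(E \right)} = - \frac{4}{3} + \frac{E}{3}$
$W{\left(N \right)} = 50$ ($W{\left(N \right)} = \left(-7 - 4\right) \left(-4\right) + 6 = \left(-11\right) \left(-4\right) + 6 = 44 + 6 = 50$)
$\frac{c{\left(m \right)}}{-9517} + \frac{3031}{W{\left(-151 \right)}} = \frac{- \frac{4}{3} + \frac{1}{3} \left(-1\right)}{-9517} + \frac{3031}{50} = \left(- \frac{4}{3} - \frac{1}{3}\right) \left(- \frac{1}{9517}\right) + 3031 \cdot \frac{1}{50} = \left(- \frac{5}{3}\right) \left(- \frac{1}{9517}\right) + \frac{3031}{50} = \frac{5}{28551} + \frac{3031}{50} = \frac{86538331}{1427550}$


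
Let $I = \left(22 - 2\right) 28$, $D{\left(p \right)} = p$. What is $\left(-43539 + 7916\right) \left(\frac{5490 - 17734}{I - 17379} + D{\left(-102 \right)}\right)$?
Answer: $\frac{60676442162}{16819} \approx 3.6076 \cdot 10^{6}$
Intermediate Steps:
$I = 560$ ($I = 20 \cdot 28 = 560$)
$\left(-43539 + 7916\right) \left(\frac{5490 - 17734}{I - 17379} + D{\left(-102 \right)}\right) = \left(-43539 + 7916\right) \left(\frac{5490 - 17734}{560 - 17379} - 102\right) = - 35623 \left(- \frac{12244}{-16819} - 102\right) = - 35623 \left(\left(-12244\right) \left(- \frac{1}{16819}\right) - 102\right) = - 35623 \left(\frac{12244}{16819} - 102\right) = \left(-35623\right) \left(- \frac{1703294}{16819}\right) = \frac{60676442162}{16819}$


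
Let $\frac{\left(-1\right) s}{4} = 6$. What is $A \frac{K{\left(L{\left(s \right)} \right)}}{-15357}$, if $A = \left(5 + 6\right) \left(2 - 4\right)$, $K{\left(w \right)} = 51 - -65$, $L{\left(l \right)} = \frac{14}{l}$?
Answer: $\frac{2552}{15357} \approx 0.16618$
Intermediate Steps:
$s = -24$ ($s = \left(-4\right) 6 = -24$)
$K{\left(w \right)} = 116$ ($K{\left(w \right)} = 51 + 65 = 116$)
$A = -22$ ($A = 11 \left(-2\right) = -22$)
$A \frac{K{\left(L{\left(s \right)} \right)}}{-15357} = - 22 \frac{116}{-15357} = - 22 \cdot 116 \left(- \frac{1}{15357}\right) = \left(-22\right) \left(- \frac{116}{15357}\right) = \frac{2552}{15357}$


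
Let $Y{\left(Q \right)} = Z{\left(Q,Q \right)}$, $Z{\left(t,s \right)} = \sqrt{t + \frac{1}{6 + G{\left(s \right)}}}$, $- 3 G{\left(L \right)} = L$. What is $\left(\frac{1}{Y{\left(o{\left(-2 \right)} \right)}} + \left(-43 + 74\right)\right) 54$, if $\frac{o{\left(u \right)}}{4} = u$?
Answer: $1674 - \frac{54 i \sqrt{5330}}{205} \approx 1674.0 - 19.231 i$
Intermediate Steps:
$o{\left(u \right)} = 4 u$
$G{\left(L \right)} = - \frac{L}{3}$
$Z{\left(t,s \right)} = \sqrt{t + \frac{1}{6 - \frac{s}{3}}}$
$Y{\left(Q \right)} = \sqrt{\frac{-3 + Q \left(-18 + Q\right)}{-18 + Q}}$
$\left(\frac{1}{Y{\left(o{\left(-2 \right)} \right)}} + \left(-43 + 74\right)\right) 54 = \left(\frac{1}{\sqrt{\frac{-3 + 4 \left(-2\right) \left(-18 + 4 \left(-2\right)\right)}{-18 + 4 \left(-2\right)}}} + \left(-43 + 74\right)\right) 54 = \left(\frac{1}{\sqrt{\frac{-3 - 8 \left(-18 - 8\right)}{-18 - 8}}} + 31\right) 54 = \left(\frac{1}{\sqrt{\frac{-3 - -208}{-26}}} + 31\right) 54 = \left(\frac{1}{\sqrt{- \frac{-3 + 208}{26}}} + 31\right) 54 = \left(\frac{1}{\sqrt{\left(- \frac{1}{26}\right) 205}} + 31\right) 54 = \left(\frac{1}{\sqrt{- \frac{205}{26}}} + 31\right) 54 = \left(\frac{1}{\frac{1}{26} i \sqrt{5330}} + 31\right) 54 = \left(- \frac{i \sqrt{5330}}{205} + 31\right) 54 = \left(31 - \frac{i \sqrt{5330}}{205}\right) 54 = 1674 - \frac{54 i \sqrt{5330}}{205}$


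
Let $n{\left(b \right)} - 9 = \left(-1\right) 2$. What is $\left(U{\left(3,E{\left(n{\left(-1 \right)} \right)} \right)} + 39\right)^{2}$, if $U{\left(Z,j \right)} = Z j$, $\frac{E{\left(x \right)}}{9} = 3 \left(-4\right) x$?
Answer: $4968441$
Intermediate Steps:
$n{\left(b \right)} = 7$ ($n{\left(b \right)} = 9 - 2 = 7$)
$E{\left(x \right)} = - 108 x$ ($E{\left(x \right)} = 9 \cdot 3 \left(-4\right) x = 9 \left(- 12 x\right) = - 108 x$)
$\left(U{\left(3,E{\left(n{\left(-1 \right)} \right)} \right)} + 39\right)^{2} = \left(3 \left(\left(-108\right) 7\right) + 39\right)^{2} = \left(3 \left(-756\right) + 39\right)^{2} = \left(-2268 + 39\right)^{2} = \left(-2229\right)^{2} = 4968441$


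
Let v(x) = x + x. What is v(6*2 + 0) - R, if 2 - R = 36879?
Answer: 36901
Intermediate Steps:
R = -36877 (R = 2 - 1*36879 = 2 - 36879 = -36877)
v(x) = 2*x
v(6*2 + 0) - R = 2*(6*2 + 0) - 1*(-36877) = 2*(12 + 0) + 36877 = 2*12 + 36877 = 24 + 36877 = 36901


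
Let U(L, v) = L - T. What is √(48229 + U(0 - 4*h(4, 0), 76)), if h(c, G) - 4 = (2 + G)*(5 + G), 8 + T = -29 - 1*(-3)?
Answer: √48207 ≈ 219.56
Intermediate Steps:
T = -34 (T = -8 + (-29 - 1*(-3)) = -8 + (-29 + 3) = -8 - 26 = -34)
h(c, G) = 4 + (2 + G)*(5 + G)
U(L, v) = 34 + L (U(L, v) = L - 1*(-34) = L + 34 = 34 + L)
√(48229 + U(0 - 4*h(4, 0), 76)) = √(48229 + (34 + (0 - 4*(14 + 0² + 7*0)))) = √(48229 + (34 + (0 - 4*(14 + 0 + 0)))) = √(48229 + (34 + (0 - 4*14))) = √(48229 + (34 + (0 - 56))) = √(48229 + (34 - 56)) = √(48229 - 22) = √48207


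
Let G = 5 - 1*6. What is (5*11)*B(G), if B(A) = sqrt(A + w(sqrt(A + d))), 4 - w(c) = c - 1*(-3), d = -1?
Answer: 55*2**(1/4)*sqrt(-I) ≈ 46.249 - 46.249*I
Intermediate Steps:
w(c) = 1 - c (w(c) = 4 - (c - 1*(-3)) = 4 - (c + 3) = 4 - (3 + c) = 4 + (-3 - c) = 1 - c)
G = -1 (G = 5 - 6 = -1)
B(A) = sqrt(1 + A - sqrt(-1 + A)) (B(A) = sqrt(A + (1 - sqrt(A - 1))) = sqrt(A + (1 - sqrt(-1 + A))) = sqrt(1 + A - sqrt(-1 + A)))
(5*11)*B(G) = (5*11)*sqrt(1 - 1 - sqrt(-1 - 1)) = 55*sqrt(1 - 1 - sqrt(-2)) = 55*sqrt(1 - 1 - I*sqrt(2)) = 55*sqrt(-I*sqrt(2)) = 55*(2**(1/4)*sqrt(-I)) = 55*2**(1/4)*sqrt(-I)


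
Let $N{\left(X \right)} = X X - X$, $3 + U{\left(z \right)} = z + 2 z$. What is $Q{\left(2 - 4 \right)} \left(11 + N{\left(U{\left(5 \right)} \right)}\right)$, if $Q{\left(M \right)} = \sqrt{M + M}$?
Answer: $286 i \approx 286.0 i$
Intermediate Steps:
$U{\left(z \right)} = -3 + 3 z$ ($U{\left(z \right)} = -3 + \left(z + 2 z\right) = -3 + 3 z$)
$N{\left(X \right)} = X^{2} - X$
$Q{\left(M \right)} = \sqrt{2} \sqrt{M}$ ($Q{\left(M \right)} = \sqrt{2 M} = \sqrt{2} \sqrt{M}$)
$Q{\left(2 - 4 \right)} \left(11 + N{\left(U{\left(5 \right)} \right)}\right) = \sqrt{2} \sqrt{2 - 4} \left(11 + \left(-3 + 3 \cdot 5\right) \left(-1 + \left(-3 + 3 \cdot 5\right)\right)\right) = \sqrt{2} \sqrt{2 - 4} \left(11 + \left(-3 + 15\right) \left(-1 + \left(-3 + 15\right)\right)\right) = \sqrt{2} \sqrt{-2} \left(11 + 12 \left(-1 + 12\right)\right) = \sqrt{2} i \sqrt{2} \left(11 + 12 \cdot 11\right) = 2 i \left(11 + 132\right) = 2 i 143 = 286 i$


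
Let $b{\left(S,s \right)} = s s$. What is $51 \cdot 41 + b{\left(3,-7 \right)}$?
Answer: $2140$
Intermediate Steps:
$b{\left(S,s \right)} = s^{2}$
$51 \cdot 41 + b{\left(3,-7 \right)} = 51 \cdot 41 + \left(-7\right)^{2} = 2091 + 49 = 2140$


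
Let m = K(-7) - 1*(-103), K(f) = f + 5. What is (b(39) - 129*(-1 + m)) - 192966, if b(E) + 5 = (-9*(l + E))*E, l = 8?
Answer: -222368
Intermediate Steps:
K(f) = 5 + f
b(E) = -5 + E*(-72 - 9*E) (b(E) = -5 + (-9*(8 + E))*E = -5 + (-72 - 9*E)*E = -5 + E*(-72 - 9*E))
m = 101 (m = (5 - 7) - 1*(-103) = -2 + 103 = 101)
(b(39) - 129*(-1 + m)) - 192966 = ((-5 - 72*39 - 9*39**2) - 129*(-1 + 101)) - 192966 = ((-5 - 2808 - 9*1521) - 129*100) - 192966 = ((-5 - 2808 - 13689) - 12900) - 192966 = (-16502 - 12900) - 192966 = -29402 - 192966 = -222368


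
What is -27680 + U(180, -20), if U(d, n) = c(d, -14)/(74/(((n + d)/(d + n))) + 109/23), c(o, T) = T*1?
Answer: -50128802/1811 ≈ -27680.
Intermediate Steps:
c(o, T) = T
U(d, n) = -322/1811 (U(d, n) = -14/(74/(((n + d)/(d + n))) + 109/23) = -14/(74/(((d + n)/(d + n))) + 109*(1/23)) = -14/(74/1 + 109/23) = -14/(74*1 + 109/23) = -14/(74 + 109/23) = -14/1811/23 = -14*23/1811 = -322/1811)
-27680 + U(180, -20) = -27680 - 322/1811 = -50128802/1811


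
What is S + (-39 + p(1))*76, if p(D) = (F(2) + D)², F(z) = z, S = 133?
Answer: -2147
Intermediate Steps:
p(D) = (2 + D)²
S + (-39 + p(1))*76 = 133 + (-39 + (2 + 1)²)*76 = 133 + (-39 + 3²)*76 = 133 + (-39 + 9)*76 = 133 - 30*76 = 133 - 2280 = -2147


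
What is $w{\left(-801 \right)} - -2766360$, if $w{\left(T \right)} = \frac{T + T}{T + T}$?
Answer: $2766361$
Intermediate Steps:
$w{\left(T \right)} = 1$ ($w{\left(T \right)} = \frac{2 T}{2 T} = 2 T \frac{1}{2 T} = 1$)
$w{\left(-801 \right)} - -2766360 = 1 - -2766360 = 1 + 2766360 = 2766361$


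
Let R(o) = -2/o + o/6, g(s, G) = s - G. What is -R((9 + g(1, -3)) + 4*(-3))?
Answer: 11/6 ≈ 1.8333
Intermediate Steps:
R(o) = -2/o + o/6 (R(o) = -2/o + o*(⅙) = -2/o + o/6)
-R((9 + g(1, -3)) + 4*(-3)) = -(-2/((9 + (1 - 1*(-3))) + 4*(-3)) + ((9 + (1 - 1*(-3))) + 4*(-3))/6) = -(-2/((9 + (1 + 3)) - 12) + ((9 + (1 + 3)) - 12)/6) = -(-2/((9 + 4) - 12) + ((9 + 4) - 12)/6) = -(-2/(13 - 12) + (13 - 12)/6) = -(-2/1 + (⅙)*1) = -(-2*1 + ⅙) = -(-2 + ⅙) = -1*(-11/6) = 11/6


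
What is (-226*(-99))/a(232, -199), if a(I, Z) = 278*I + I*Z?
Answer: 11187/9164 ≈ 1.2208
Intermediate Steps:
(-226*(-99))/a(232, -199) = (-226*(-99))/((232*(278 - 199))) = 22374/((232*79)) = 22374/18328 = 22374*(1/18328) = 11187/9164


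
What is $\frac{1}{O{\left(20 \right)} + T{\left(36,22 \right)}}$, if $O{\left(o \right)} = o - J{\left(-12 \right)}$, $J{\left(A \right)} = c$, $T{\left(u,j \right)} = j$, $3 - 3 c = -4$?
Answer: $\frac{3}{119} \approx 0.02521$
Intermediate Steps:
$c = \frac{7}{3}$ ($c = 1 - - \frac{4}{3} = 1 + \frac{4}{3} = \frac{7}{3} \approx 2.3333$)
$J{\left(A \right)} = \frac{7}{3}$
$O{\left(o \right)} = - \frac{7}{3} + o$ ($O{\left(o \right)} = o - \frac{7}{3} = - \frac{7}{3} + o$)
$\frac{1}{O{\left(20 \right)} + T{\left(36,22 \right)}} = \frac{1}{\left(- \frac{7}{3} + 20\right) + 22} = \frac{1}{\frac{53}{3} + 22} = \frac{1}{\frac{119}{3}} = \frac{3}{119}$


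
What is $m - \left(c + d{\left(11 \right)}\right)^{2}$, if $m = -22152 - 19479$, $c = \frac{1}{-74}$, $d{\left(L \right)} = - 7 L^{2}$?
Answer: $- \frac{4156628397}{5476} \approx -7.5906 \cdot 10^{5}$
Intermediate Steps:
$c = - \frac{1}{74} \approx -0.013514$
$m = -41631$ ($m = -22152 - 19479 = -41631$)
$m - \left(c + d{\left(11 \right)}\right)^{2} = -41631 - \left(- \frac{1}{74} - 7 \cdot 11^{2}\right)^{2} = -41631 - \left(- \frac{1}{74} - 847\right)^{2} = -41631 - \left(- \frac{62679}{74}\right)^{2} = -41631 - \frac{3928657041}{5476} = - \frac{4156628397}{5476}$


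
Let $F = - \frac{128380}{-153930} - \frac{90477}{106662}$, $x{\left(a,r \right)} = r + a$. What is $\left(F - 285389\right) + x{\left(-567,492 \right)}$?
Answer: $- \frac{22318503249749}{78183246} \approx -2.8546 \cdot 10^{5}$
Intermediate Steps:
$x{\left(a,r \right)} = a + r$
$F = - \frac{1113605}{78183246}$ ($F = \left(-128380\right) \left(- \frac{1}{153930}\right) - \frac{30159}{35554} = \frac{1834}{2199} - \frac{30159}{35554} = - \frac{1113605}{78183246} \approx -0.014244$)
$\left(F - 285389\right) + x{\left(-567,492 \right)} = \left(- \frac{1113605}{78183246} - 285389\right) + \left(-567 + 492\right) = - \frac{22312639506299}{78183246} - 75 = - \frac{22318503249749}{78183246}$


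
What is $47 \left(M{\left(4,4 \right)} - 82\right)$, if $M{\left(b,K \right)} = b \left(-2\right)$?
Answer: $-4230$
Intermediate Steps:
$M{\left(b,K \right)} = - 2 b$
$47 \left(M{\left(4,4 \right)} - 82\right) = 47 \left(\left(-2\right) 4 - 82\right) = 47 \left(-8 - 82\right) = 47 \left(-90\right) = -4230$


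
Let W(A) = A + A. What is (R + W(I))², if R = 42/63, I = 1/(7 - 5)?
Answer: 25/9 ≈ 2.7778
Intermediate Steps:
I = ½ (I = 1/2 = ½ ≈ 0.50000)
R = ⅔ (R = 42*(1/63) = ⅔ ≈ 0.66667)
W(A) = 2*A
(R + W(I))² = (⅔ + 2*(½))² = (⅔ + 1)² = (5/3)² = 25/9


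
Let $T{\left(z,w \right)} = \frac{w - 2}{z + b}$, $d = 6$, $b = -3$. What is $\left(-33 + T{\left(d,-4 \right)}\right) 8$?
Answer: $-280$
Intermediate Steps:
$T{\left(z,w \right)} = \frac{-2 + w}{-3 + z}$ ($T{\left(z,w \right)} = \frac{w - 2}{z - 3} = \frac{-2 + w}{-3 + z}$)
$\left(-33 + T{\left(d,-4 \right)}\right) 8 = \left(-33 + \frac{-2 - 4}{-3 + 6}\right) 8 = \left(-33 + \frac{1}{3} \left(-6\right)\right) 8 = \left(-33 - 2\right) 8 = \left(-35\right) 8 = -280$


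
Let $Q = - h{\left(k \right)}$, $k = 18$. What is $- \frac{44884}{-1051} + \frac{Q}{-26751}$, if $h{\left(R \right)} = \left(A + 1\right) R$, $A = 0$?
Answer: $\frac{400236934}{9371767} \approx 42.707$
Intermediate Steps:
$h{\left(R \right)} = R$ ($h{\left(R \right)} = \left(0 + 1\right) R = 1 R = R$)
$Q = -18$ ($Q = \left(-1\right) 18 = -18$)
$- \frac{44884}{-1051} + \frac{Q}{-26751} = - \frac{44884}{-1051} - \frac{18}{-26751} = \left(-44884\right) \left(- \frac{1}{1051}\right) - - \frac{6}{8917} = \frac{44884}{1051} + \frac{6}{8917} = \frac{400236934}{9371767}$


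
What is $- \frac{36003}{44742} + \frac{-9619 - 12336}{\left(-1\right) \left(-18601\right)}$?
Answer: $- \frac{550667471}{277415314} \approx -1.985$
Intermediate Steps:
$- \frac{36003}{44742} + \frac{-9619 - 12336}{\left(-1\right) \left(-18601\right)} = \left(-36003\right) \frac{1}{44742} - \frac{21955}{18601} = - \frac{12001}{14914} - \frac{21955}{18601} = - \frac{550667471}{277415314}$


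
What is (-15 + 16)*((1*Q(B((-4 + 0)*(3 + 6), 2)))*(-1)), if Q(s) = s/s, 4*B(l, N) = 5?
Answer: -1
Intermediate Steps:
B(l, N) = 5/4 (B(l, N) = (1/4)*5 = 5/4)
Q(s) = 1
(-15 + 16)*((1*Q(B((-4 + 0)*(3 + 6), 2)))*(-1)) = (-15 + 16)*((1*1)*(-1)) = 1*(1*(-1)) = 1*(-1) = -1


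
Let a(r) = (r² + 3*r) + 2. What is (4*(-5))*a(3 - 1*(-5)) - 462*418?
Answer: -194916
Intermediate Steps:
a(r) = 2 + r² + 3*r
(4*(-5))*a(3 - 1*(-5)) - 462*418 = (4*(-5))*(2 + (3 - 1*(-5))² + 3*(3 - 1*(-5))) - 462*418 = -20*(2 + (3 + 5)² + 3*(3 + 5)) - 193116 = -20*(2 + 8² + 3*8) - 193116 = -20*(2 + 64 + 24) - 193116 = -20*90 - 193116 = -1800 - 193116 = -194916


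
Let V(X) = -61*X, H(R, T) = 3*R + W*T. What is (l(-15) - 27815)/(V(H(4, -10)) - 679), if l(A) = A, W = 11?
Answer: -27830/5299 ≈ -5.2519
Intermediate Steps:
H(R, T) = 3*R + 11*T
(l(-15) - 27815)/(V(H(4, -10)) - 679) = (-15 - 27815)/(-61*(3*4 + 11*(-10)) - 679) = -27830/(-61*(12 - 110) - 679) = -27830/(-61*(-98) - 679) = -27830/(5978 - 679) = -27830/5299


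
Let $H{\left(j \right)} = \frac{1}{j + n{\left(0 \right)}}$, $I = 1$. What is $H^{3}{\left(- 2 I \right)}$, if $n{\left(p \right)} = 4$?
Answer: $\frac{1}{8} \approx 0.125$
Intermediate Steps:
$H{\left(j \right)} = \frac{1}{4 + j}$ ($H{\left(j \right)} = \frac{1}{j + 4} = \frac{1}{4 + j}$)
$H^{3}{\left(- 2 I \right)} = \left(\frac{1}{4 - 2}\right)^{3} = \left(\frac{1}{2}\right)^{3} = \frac{1}{8}$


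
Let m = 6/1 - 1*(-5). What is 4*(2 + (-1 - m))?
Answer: -40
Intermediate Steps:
m = 11 (m = 6*1 + 5 = 6 + 5 = 11)
4*(2 + (-1 - m)) = 4*(2 + (-1 - 1*11)) = 4*(2 + (-1 - 11)) = 4*(2 - 12) = 4*(-10) = -40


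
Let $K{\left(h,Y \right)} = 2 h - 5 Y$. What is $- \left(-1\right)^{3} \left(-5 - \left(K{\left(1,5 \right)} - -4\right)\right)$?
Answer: $14$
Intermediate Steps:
$K{\left(h,Y \right)} = - 5 Y + 2 h$
$- \left(-1\right)^{3} \left(-5 - \left(K{\left(1,5 \right)} - -4\right)\right) = - \left(-1\right)^{3} \left(-5 - \left(\left(\left(-5\right) 5 + 2 \cdot 1\right) - -4\right)\right) = \left(-1\right) \left(-1\right) \left(-5 - \left(\left(-25 + 2\right) + 4\right)\right) = 1 \left(-5 - \left(-23 + 4\right)\right) = 1 \left(-5 - -19\right) = 1 \left(-5 + 19\right) = 1 \cdot 14 = 14$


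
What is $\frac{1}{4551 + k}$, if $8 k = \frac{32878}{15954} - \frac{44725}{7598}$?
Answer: $\frac{484873968}{2206429560565} \approx 0.00021976$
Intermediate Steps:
$k = - \frac{231867803}{484873968}$ ($k = \frac{\frac{32878}{15954} - \frac{44725}{7598}}{8} = \frac{32878 \cdot \frac{1}{15954} - \frac{44725}{7598}}{8} = \frac{\frac{16439}{7977} - \frac{44725}{7598}}{8} = \frac{1}{8} \left(- \frac{231867803}{60609246}\right) = - \frac{231867803}{484873968} \approx -0.4782$)
$\frac{1}{4551 + k} = \frac{1}{4551 - \frac{231867803}{484873968}} = \frac{1}{\frac{2206429560565}{484873968}} = \frac{484873968}{2206429560565}$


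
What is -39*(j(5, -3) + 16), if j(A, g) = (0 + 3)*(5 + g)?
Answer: -858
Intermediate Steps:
j(A, g) = 15 + 3*g (j(A, g) = 3*(5 + g) = 15 + 3*g)
-39*(j(5, -3) + 16) = -39*((15 + 3*(-3)) + 16) = -39*((15 - 9) + 16) = -39*(6 + 16) = -39*22 = -858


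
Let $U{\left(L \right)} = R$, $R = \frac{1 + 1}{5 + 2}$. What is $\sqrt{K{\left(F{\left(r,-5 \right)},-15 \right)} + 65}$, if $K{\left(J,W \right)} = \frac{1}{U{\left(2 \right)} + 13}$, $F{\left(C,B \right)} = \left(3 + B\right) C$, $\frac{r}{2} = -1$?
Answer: $\frac{2 \sqrt{140709}}{93} \approx 8.0669$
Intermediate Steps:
$r = -2$ ($r = 2 \left(-1\right) = -2$)
$F{\left(C,B \right)} = C \left(3 + B\right)$
$R = \frac{2}{7} \approx 0.28571$
$U{\left(L \right)} = \frac{2}{7}$
$K{\left(J,W \right)} = \frac{7}{93}$ ($K{\left(J,W \right)} = \frac{1}{\frac{2}{7} + 13} = \frac{1}{\frac{93}{7}} = \frac{7}{93}$)
$\sqrt{K{\left(F{\left(r,-5 \right)},-15 \right)} + 65} = \sqrt{\frac{7}{93} + 65} = \sqrt{\frac{6052}{93}} = \frac{2 \sqrt{140709}}{93}$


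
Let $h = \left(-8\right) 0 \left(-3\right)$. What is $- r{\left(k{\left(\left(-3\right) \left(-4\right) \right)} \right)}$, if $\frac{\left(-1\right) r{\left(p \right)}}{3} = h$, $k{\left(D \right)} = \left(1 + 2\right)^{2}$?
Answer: $0$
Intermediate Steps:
$k{\left(D \right)} = 9$ ($k{\left(D \right)} = 3^{2} = 9$)
$h = 0$ ($h = 0 \left(-3\right) = 0$)
$r{\left(p \right)} = 0$ ($r{\left(p \right)} = \left(-3\right) 0 = 0$)
$- r{\left(k{\left(\left(-3\right) \left(-4\right) \right)} \right)} = \left(-1\right) 0 = 0$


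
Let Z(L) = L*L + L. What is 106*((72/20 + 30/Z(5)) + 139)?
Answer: 76108/5 ≈ 15222.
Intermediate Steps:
Z(L) = L + L² (Z(L) = L² + L = L + L²)
106*((72/20 + 30/Z(5)) + 139) = 106*((72/20 + 30/((5*(1 + 5)))) + 139) = 106*((72*(1/20) + 30/((5*6))) + 139) = 106*((18/5 + 30/30) + 139) = 106*((18/5 + 30*(1/30)) + 139) = 106*((18/5 + 1) + 139) = 106*(23/5 + 139) = 106*(718/5) = 76108/5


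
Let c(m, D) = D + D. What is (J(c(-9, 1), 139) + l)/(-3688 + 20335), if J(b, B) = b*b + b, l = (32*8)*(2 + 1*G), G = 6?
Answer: 2054/16647 ≈ 0.12339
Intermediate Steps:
c(m, D) = 2*D
l = 2048 (l = (32*8)*(2 + 1*6) = 256*(2 + 6) = 256*8 = 2048)
J(b, B) = b + b² (J(b, B) = b² + b = b + b²)
(J(c(-9, 1), 139) + l)/(-3688 + 20335) = ((2*1)*(1 + 2*1) + 2048)/(-3688 + 20335) = (2*(1 + 2) + 2048)/16647 = (2*3 + 2048)*(1/16647) = (6 + 2048)*(1/16647) = 2054*(1/16647) = 2054/16647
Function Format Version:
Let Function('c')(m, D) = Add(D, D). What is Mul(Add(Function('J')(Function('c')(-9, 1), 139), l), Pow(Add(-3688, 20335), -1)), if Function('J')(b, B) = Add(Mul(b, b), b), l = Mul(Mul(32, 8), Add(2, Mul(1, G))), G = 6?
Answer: Rational(2054, 16647) ≈ 0.12339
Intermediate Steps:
Function('c')(m, D) = Mul(2, D)
l = 2048 (l = Mul(Mul(32, 8), Add(2, Mul(1, 6))) = Mul(256, Add(2, 6)) = Mul(256, 8) = 2048)
Function('J')(b, B) = Add(b, Pow(b, 2)) (Function('J')(b, B) = Add(Pow(b, 2), b) = Add(b, Pow(b, 2)))
Mul(Add(Function('J')(Function('c')(-9, 1), 139), l), Pow(Add(-3688, 20335), -1)) = Mul(Add(Mul(Mul(2, 1), Add(1, Mul(2, 1))), 2048), Pow(Add(-3688, 20335), -1)) = Mul(Add(Mul(2, Add(1, 2)), 2048), Pow(16647, -1)) = Mul(Add(Mul(2, 3), 2048), Rational(1, 16647)) = Mul(Add(6, 2048), Rational(1, 16647)) = Mul(2054, Rational(1, 16647)) = Rational(2054, 16647)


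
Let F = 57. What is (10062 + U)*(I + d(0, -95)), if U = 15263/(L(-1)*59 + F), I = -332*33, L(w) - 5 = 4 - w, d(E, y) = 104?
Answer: -70813391204/647 ≈ -1.0945e+8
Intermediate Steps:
L(w) = 9 - w (L(w) = 5 + (4 - w) = 9 - w)
I = -10956
U = 15263/647 (U = 15263/((9 - 1*(-1))*59 + 57) = 15263/((9 + 1)*59 + 57) = 15263/(10*59 + 57) = 15263/(590 + 57) = 15263/647 ≈ 23.590)
(10062 + U)*(I + d(0, -95)) = (10062 + 15263/647)*(-10956 + 104) = (6525377/647)*(-10852) = -70813391204/647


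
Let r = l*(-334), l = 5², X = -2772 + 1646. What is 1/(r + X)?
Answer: -1/9476 ≈ -0.00010553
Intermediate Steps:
X = -1126
l = 25
r = -8350 (r = 25*(-334) = -8350)
1/(r + X) = 1/(-8350 - 1126) = 1/(-9476) = -1/9476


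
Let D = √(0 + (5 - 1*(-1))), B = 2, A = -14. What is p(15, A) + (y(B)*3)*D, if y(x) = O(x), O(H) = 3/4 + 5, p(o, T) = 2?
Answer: 2 + 69*√6/4 ≈ 44.254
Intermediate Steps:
O(H) = 23/4 (O(H) = 3*(¼) + 5 = ¾ + 5 = 23/4)
y(x) = 23/4
D = √6 (D = √(0 + (5 + 1)) = √(0 + 6) = √6 ≈ 2.4495)
p(15, A) + (y(B)*3)*D = 2 + ((23/4)*3)*√6 = 2 + 69*√6/4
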